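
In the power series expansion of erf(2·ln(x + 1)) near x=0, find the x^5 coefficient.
Expand to order 5: erf(2·ln(x + 1)) = -32·x^5/(15·√(π)) + 7·x^4/√(π) - 4·x^3/√(π) - 2·x^2/√(π) + 4·x/√(π) + O(x^6).
The coefficient of x^5 is -32/(15·√(π)).

Final answer: -32/(15·√(π))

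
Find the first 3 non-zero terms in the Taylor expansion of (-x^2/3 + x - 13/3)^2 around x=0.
35·x^2/9 - 26·x/3 + 169/9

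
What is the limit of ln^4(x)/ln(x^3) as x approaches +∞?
This is an ∞/∞ indeterminate form as x → +∞.
Write ln(x^3) = 3·ln(x), reducing the quotient to ln^3(x)/3 → ∞.
Limit = ∞.

Final answer: ∞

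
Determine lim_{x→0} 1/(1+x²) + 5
Direct substitution at x = 0 gives 6.

Final answer: 6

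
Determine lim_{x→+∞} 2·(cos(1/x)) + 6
Evaluate the dominant behaviour as x → +∞; each term tends to a finite value or vanishes.
Limit = 8.

Final answer: 8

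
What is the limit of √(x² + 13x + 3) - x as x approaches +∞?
This is an ∞ − ∞ indeterminate form.
Multiply and divide by the conjugate √(x²+13x + 3) + x; the x² terms cancel, leaving (13x + 3)/(√(x²+13x + 3)+x) → 13/2.
Limit = 13/2.

Final answer: 13/2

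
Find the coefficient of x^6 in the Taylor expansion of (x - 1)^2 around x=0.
Expand to order 6: (x - 1)^2 = x^2 - 2·x + 1 + O(x^7).
The coefficient of x^6 is 0.

Final answer: 0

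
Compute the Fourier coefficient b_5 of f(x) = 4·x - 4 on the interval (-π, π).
b_5 = (1/π) ∫_{-π}^{π} f(x)·sin(5x) dx.
Evaluate the integral (use parity and integration by parts as needed): b_5 = 8/5.

Final answer: 8/5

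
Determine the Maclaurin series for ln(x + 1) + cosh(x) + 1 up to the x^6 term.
-119·x^6/720 + x^5/5 - 5·x^4/24 + x^3/3 + x + 2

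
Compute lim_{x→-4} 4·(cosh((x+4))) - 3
Direct substitution at x = -4 gives 1.

Final answer: 1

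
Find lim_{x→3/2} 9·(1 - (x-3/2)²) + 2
Direct substitution at x = 3/2 gives 11.

Final answer: 11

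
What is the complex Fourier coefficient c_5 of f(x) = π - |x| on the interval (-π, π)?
Compute the real Fourier coefficients first: a_5 = 4/(25·π), b_5 = 0.
Then c_5 = (a_5 − i·b_5)/2 = 2/(25·π).

Final answer: 2/(25·π)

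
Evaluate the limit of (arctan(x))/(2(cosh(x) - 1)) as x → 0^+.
Both numerator and denominator → 0 as x → 0^+; this is a 0/0 indeterminate form.
Expand each to leading order near x = 0: numerator ~ x, denominator ~ x^2.
The limit of the ratio is ∞.

Final answer: ∞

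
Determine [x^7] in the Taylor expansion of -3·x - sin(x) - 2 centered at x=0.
Expand to order 7: -3·x - sin(x) - 2 = x^7/5040 - x^5/120 + x^3/6 - 4·x - 2 + O(x^8).
The coefficient of x^7 is 1/5040.

Final answer: 1/5040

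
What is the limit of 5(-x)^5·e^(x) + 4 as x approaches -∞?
The product is a 0·∞ indeterminate form at x → -∞.
Rewrite the product as 5(-x)^5 / e^(-x) (an ∞/∞ form) and apply L'Hôpital, or use the standard hierarchy e^(|x|) ≫ |(-x)^5| as x → -∞.
The indeterminate product → 0, so the limit = 4.

Final answer: 4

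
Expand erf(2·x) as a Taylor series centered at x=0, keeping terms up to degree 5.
32·x^5/(5·√(π)) - 16·x^3/(3·√(π)) + 4·x/√(π)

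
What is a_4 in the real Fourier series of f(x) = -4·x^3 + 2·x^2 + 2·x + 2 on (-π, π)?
a_4 = (1/π) ∫_{-π}^{π} f(x)·cos(4x) dx.
Evaluate the integral (use parity and integration by parts as needed): a_4 = 1/2.

Final answer: 1/2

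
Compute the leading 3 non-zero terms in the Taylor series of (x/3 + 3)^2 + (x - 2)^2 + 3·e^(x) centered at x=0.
47·x^2/18 + x + 16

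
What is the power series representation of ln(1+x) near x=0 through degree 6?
-x^6/6 + x^5/5 - x^4/4 + x^3/3 - x^2/2 + x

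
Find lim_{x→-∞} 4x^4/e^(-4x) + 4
The quotient is an ∞/∞ indeterminate form as x → -∞.
Compare growth rates of the dominant terms (exponentials ≫ polynomials ≫ logarithms), or apply L'Hôpital's rule; the quotient → 0.
Adding the constant: 0 + 4 = 4. Limit = 4.

Final answer: 4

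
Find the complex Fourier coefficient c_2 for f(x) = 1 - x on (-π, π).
Compute the real Fourier coefficients first: a_2 = 0, b_2 = 1.
Then c_2 = (a_2 − i·b_2)/2 = -i/2.

Final answer: -i/2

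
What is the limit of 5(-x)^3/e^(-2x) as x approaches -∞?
This is an ∞/∞ indeterminate form as x → -∞.
Compare growth rates of the dominant terms (exponentials ≫ polynomials ≫ logarithms), or apply L'Hôpital's rule; the quotient → 0.
Limit = 0.

Final answer: 0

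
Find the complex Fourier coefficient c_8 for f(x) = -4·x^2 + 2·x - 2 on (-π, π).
Compute the real Fourier coefficients first: a_8 = -1/4, b_8 = -1/2.
Then c_8 = (a_8 − i·b_8)/2 = -1/8 + i/4.

Final answer: -1/8 + i/4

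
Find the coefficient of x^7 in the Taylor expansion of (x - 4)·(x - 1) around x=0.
Expand to order 7: (x - 4)·(x - 1) = x^2 - 5·x + 4 + O(x^8).
The coefficient of x^7 is 0.

Final answer: 0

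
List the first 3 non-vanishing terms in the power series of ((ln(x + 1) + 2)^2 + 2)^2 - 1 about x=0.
4·x^2 + 48·x + 35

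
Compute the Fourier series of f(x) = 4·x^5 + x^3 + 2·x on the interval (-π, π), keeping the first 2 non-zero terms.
(-158·π^2 + 8·π^4 + 952)·sin(x) + (-4·π^4 - 61/2 + 19·π^2)·sin(2·x)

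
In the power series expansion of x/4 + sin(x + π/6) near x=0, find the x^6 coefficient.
Expand to order 6: x/4 + sin(x + π/6) = -x^6/1440 + √(3)·x^5/240 + x^4/48 - √(3)·x^3/12 - x^2/4 + x·(1/4 + √(3)/2) + 1/2 + O(x^7).
The coefficient of x^6 is -1/1440.

Final answer: -1/1440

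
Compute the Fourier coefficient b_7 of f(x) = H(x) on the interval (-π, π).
b_7 = (1/π) ∫_{-π}^{π} f(x)·sin(7x) dx.
Evaluate the integral (use parity and integration by parts as needed): b_7 = 2/(7·π).

Final answer: 2/(7·π)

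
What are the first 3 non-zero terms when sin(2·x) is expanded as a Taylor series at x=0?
4·x^5/15 - 4·x^3/3 + 2·x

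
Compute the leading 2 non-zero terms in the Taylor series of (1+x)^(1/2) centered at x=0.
x/2 + 1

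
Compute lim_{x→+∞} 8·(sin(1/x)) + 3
Evaluate the dominant behaviour as x → +∞; each term tends to a finite value or vanishes.
Limit = 3.

Final answer: 3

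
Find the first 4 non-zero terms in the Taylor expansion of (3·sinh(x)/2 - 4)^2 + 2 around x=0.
-2·x^3 + 9·x^2/4 - 12·x + 18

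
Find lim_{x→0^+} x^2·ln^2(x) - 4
The product is a 0·∞ indeterminate form at x → 0⁺.
Rewrite the product as ln^2(x) / x^(-2) and apply L'Hôpital, or use the standard hierarchy x^(-2) ≫ |ln x|^2 as x → 0⁺.
The indeterminate product → 0, so the limit = -4.

Final answer: -4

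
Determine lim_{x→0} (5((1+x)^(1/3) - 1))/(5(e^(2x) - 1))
Both numerator and denominator → 0 as x → 0; this is a 0/0 indeterminate form.
Expand each to leading order near x = 0: numerator ~ 5·x/3, denominator ~ 10·x.
The limit of the ratio is 1/6.

Final answer: 1/6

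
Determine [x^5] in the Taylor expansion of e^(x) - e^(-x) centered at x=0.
Expand to order 5: e^(x) - e^(-x) = x^5/60 + x^3/3 + 2·x + O(x^6).
The coefficient of x^5 is 1/60.

Final answer: 1/60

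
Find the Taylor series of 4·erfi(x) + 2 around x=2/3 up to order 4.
2 + 4·erfi(2/3) + 8·e^(4/9)·(x - 2/3)/√(π) + 16·e^(4/9)·(x - 2/3)^2/(3·√(π)) + 136·e^(4/9)·(x - 2/3)^3/(27·√(π)) + 280·e^(4/9)·(x - 2/3)^4/(81·√(π))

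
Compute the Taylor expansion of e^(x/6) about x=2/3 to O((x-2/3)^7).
e^(1/9) + e^(1/9)·(x - 2/3)/6 + e^(1/9)·(x - 2/3)^2/72 + e^(1/9)·(x - 2/3)^3/1296 + e^(1/9)·(x - 2/3)^4/31104 + e^(1/9)·(x - 2/3)^5/933120 + e^(1/9)·(x - 2/3)^6/33592320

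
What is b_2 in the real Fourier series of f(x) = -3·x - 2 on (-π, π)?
b_2 = (1/π) ∫_{-π}^{π} f(x)·sin(2x) dx.
Evaluate the integral (use parity and integration by parts as needed): b_2 = 3.

Final answer: 3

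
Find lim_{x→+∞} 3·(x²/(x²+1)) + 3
Evaluate the dominant behaviour as x → +∞; each term tends to a finite value or vanishes.
Limit = 6.

Final answer: 6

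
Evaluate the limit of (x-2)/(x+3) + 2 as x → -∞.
Evaluate the dominant behaviour as x → -∞; each term tends to a finite value or vanishes.
Limit = 3.

Final answer: 3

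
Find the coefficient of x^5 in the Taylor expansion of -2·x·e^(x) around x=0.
Expand to order 5: -2·x·e^(x) = -x^5/12 - x^4/3 - x^3 - 2·x^2 - 2·x + O(x^6).
The coefficient of x^5 is -1/12.

Final answer: -1/12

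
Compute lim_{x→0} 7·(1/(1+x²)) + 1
Direct substitution at x = 0 gives 8.

Final answer: 8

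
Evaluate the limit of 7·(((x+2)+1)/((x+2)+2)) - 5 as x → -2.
Direct substitution at x = -2 gives -3/2.

Final answer: -3/2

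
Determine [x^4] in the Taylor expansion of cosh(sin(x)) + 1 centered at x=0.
Expand to order 4: cosh(sin(x)) + 1 = -x^4/8 + x^2/2 + 2 + O(x^5).
The coefficient of x^4 is -1/8.

Final answer: -1/8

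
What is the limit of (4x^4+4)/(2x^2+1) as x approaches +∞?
This is an ∞/∞ indeterminate form as x → +∞.
Divide numerator and denominator by x^4 and let the lower-order terms vanish; the numerator's degree 4 exceeds the denominator's degree 2, so the quotient diverges.
Limit = ∞.

Final answer: ∞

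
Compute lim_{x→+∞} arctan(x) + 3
Evaluate the dominant behaviour as x → +∞; each term tends to a finite value or vanishes.
Limit = π/2 + 3.

Final answer: π/2 + 3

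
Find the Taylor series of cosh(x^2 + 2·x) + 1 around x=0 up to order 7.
3·x^7/5 + 49·x^6/45 + 4·x^5/3 + 7·x^4/6 + 2·x^3 + 2·x^2 + 2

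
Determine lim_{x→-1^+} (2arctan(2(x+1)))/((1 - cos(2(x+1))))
Both numerator and denominator → 0 as x → -1^+; this is a 0/0 indeterminate form.
Expand each to leading order near x = -1: numerator ~ 4·(x + 1), denominator ~ 2·(x + 1)^2.
The limit of the ratio is ∞.

Final answer: ∞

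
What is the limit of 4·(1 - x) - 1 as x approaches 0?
Direct substitution at x = 0 gives 3.

Final answer: 3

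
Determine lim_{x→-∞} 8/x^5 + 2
Evaluate the dominant behaviour as x → -∞; each term tends to a finite value or vanishes.
Limit = 2.

Final answer: 2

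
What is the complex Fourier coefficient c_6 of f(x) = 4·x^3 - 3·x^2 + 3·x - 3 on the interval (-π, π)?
Compute the real Fourier coefficients first: a_6 = -1/3, b_6 = -4·π^2/3 - 7/9.
Then c_6 = (a_6 − i·b_6)/2 = -1/6 + 7·i/18 + 2·i·π^2/3.

Final answer: -1/6 + 7·i/18 + 2·i·π^2/3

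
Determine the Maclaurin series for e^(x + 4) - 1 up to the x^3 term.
x^3·e^(4)/6 + x^2·e^(4)/2 + x·e^(4) - 1 + e^(4)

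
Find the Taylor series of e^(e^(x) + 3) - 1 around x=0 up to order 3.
5·x^3·e^(4)/6 + x^2·e^(4) + x·e^(4) - 1 + e^(4)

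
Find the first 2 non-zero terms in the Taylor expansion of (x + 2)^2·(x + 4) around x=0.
20·x + 16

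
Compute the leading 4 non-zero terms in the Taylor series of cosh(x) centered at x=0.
x^6/720 + x^4/24 + x^2/2 + 1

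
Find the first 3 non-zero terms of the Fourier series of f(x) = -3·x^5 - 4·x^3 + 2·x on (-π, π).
(-668 - 6·π^4 + 112·π^2)·sin(x) + (-11·π^2 + 29/2 + 3·π^4)·sin(2·x) + (-2·π^4 + 4/27 + 16·π^2/9)·sin(3·x)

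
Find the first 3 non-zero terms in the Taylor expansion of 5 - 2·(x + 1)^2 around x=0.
-2·x^2 - 4·x + 3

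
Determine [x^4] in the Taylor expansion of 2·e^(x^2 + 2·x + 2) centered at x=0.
Expand to order 4: 2·e^(x^2 + 2·x + 2) = 19·x^4·e^(2)/3 + 20·x^3·e^(2)/3 + 6·x^2·e^(2) + 4·x·e^(2) + 2·e^(2) + O(x^5).
The coefficient of x^4 is 19·e^(2)/3.

Final answer: 19·e^(2)/3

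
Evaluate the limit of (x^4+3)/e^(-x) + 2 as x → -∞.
The quotient is an ∞/∞ indeterminate form as x → -∞.
Compare growth rates of the dominant terms (exponentials ≫ polynomials ≫ logarithms), or apply L'Hôpital's rule; the quotient → 0.
Adding the constant: 0 + 2 = 2. Limit = 2.

Final answer: 2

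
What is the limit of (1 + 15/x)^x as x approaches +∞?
As x → +∞: this is the defining limit (1 + 15/x)^x → e^15.
Limit = e^(15).

Final answer: e^(15)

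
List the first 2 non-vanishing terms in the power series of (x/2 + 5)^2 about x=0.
5·x + 25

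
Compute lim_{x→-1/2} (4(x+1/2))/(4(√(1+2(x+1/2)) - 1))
Both numerator and denominator → 0 as x → -1/2; this is a 0/0 indeterminate form.
Expand each to leading order near x = -1/2: numerator ~ 4·(x + 1/2), denominator ~ 4·(x + 1/2).
The limit of the ratio is 1.

Final answer: 1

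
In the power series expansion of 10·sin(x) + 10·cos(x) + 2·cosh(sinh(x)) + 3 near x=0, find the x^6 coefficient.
Expand to order 6: 10·sin(x) + 10·cos(x) + 2·cosh(sinh(x)) + 3 = 4·x^6/45 + x^5/12 + 5·x^4/6 - 5·x^3/3 - 4·x^2 + 10·x + 15 + O(x^7).
The coefficient of x^6 is 4/45.

Final answer: 4/45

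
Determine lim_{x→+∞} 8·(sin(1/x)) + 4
Evaluate the dominant behaviour as x → +∞; each term tends to a finite value or vanishes.
Limit = 4.

Final answer: 4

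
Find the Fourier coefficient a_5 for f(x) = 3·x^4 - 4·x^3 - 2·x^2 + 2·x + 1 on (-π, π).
a_5 = (1/π) ∫_{-π}^{π} f(x)·cos(5x) dx.
Evaluate the integral (use parity and integration by parts as needed): a_5 = 344/625 - 24·π^2/25.

Final answer: 344/625 - 24·π^2/25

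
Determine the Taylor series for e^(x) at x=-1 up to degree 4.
e^(-1) + e^(-1)·(x + 1) + e^(-1)·(x + 1)^2/2 + e^(-1)·(x + 1)^3/6 + e^(-1)·(x + 1)^4/24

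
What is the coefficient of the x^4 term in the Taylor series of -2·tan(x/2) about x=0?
Expand to order 4: -2·tan(x/2) = -x^3/12 - x + O(x^5).
The coefficient of x^4 is 0.

Final answer: 0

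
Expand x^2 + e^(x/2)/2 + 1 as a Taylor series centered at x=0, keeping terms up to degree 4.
x^4/768 + x^3/96 + 17·x^2/16 + x/4 + 3/2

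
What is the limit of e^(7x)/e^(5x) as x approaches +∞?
This is an ∞/∞ indeterminate form as x → +∞.
Rewrite e^(7x)/e^(5x) = e^((7−5)x) = e^(2x); the exponent coefficient is 2 > 0 so e^(2x) → ∞.
Limit = ∞.

Final answer: ∞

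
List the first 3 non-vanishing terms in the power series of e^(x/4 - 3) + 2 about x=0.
x^2·e^(-3)/32 + x·e^(-3)/4 + e^(-3) + 2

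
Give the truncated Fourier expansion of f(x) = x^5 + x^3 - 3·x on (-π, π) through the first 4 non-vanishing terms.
(-38·π^2 + 2·π^4 + 222)·sin(x) + (-π^4 - 3 + 4·π^2)·sin(2·x) + (-22·π^2/27 - 118/81 + 2·π^4/3)·sin(3·x) + (-π^4/2 + π^2/8 + 93/64)·sin(4·x)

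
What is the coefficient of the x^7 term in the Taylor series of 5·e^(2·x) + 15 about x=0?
Expand to order 7: 5·e^(2·x) + 15 = 8·x^7/63 + 4·x^6/9 + 4·x^5/3 + 10·x^4/3 + 20·x^3/3 + 10·x^2 + 10·x + 20 + O(x^8).
The coefficient of x^7 is 8/63.

Final answer: 8/63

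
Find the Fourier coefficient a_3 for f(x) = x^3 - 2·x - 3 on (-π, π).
a_3 = (1/π) ∫_{-π}^{π} f(x)·cos(3x) dx.
Evaluate the integral (use parity and integration by parts as needed): a_3 = 0.

Final answer: 0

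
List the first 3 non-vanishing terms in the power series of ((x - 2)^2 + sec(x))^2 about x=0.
31·x^2 - 40·x + 25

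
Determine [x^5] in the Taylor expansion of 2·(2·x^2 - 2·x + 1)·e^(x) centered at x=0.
Expand to order 5: 2·(2·x^2 - 2·x + 1)·e^(x) = 31·x^5/60 + 17·x^4/12 + 7·x^3/3 + x^2 - 2·x + 2 + O(x^6).
The coefficient of x^5 is 31/60.

Final answer: 31/60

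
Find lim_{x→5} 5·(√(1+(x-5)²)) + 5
Direct substitution at x = 5 gives 10.

Final answer: 10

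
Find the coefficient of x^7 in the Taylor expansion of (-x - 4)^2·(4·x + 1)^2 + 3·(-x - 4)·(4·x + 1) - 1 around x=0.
Expand to order 7: (-x - 4)^2·(4·x + 1)^2 + 3·(-x - 4)·(4·x + 1) - 1 = 16·x^4 + 136·x^3 + 309·x^2 + 85·x + 3 + O(x^8).
The coefficient of x^7 is 0.

Final answer: 0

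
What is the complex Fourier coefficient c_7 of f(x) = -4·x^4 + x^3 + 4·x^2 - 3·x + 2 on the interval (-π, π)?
Compute the real Fourier coefficients first: a_7 = -976/2401 + 32·π^2/49, b_7 = -306/343 + 2·π^2/7.
Then c_7 = (a_7 − i·b_7)/2 = -488/2401 + 16·π^2/49 - i·π^2/7 + 153·i/343.

Final answer: -488/2401 + 16·π^2/49 - i·π^2/7 + 153·i/343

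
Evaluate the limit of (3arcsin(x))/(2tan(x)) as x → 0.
Both numerator and denominator → 0 as x → 0; this is a 0/0 indeterminate form.
Expand each to leading order near x = 0: numerator ~ 3·x, denominator ~ 2·x.
The limit of the ratio is 3/2.

Final answer: 3/2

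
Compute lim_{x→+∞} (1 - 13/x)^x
As x → +∞: this is the defining limit (1 - 13/x)^x → e^(-13).
Limit = e^(-13).

Final answer: e^(-13)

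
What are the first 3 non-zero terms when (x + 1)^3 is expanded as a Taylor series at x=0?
3·x^2 + 3·x + 1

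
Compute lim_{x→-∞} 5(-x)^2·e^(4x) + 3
The product is a 0·∞ indeterminate form at x → -∞.
Rewrite the product as 5(-x)^2 / e^(-4x) (an ∞/∞ form) and apply L'Hôpital, or use the standard hierarchy e^(4|x|) ≫ |(-x)^2| as x → -∞.
The indeterminate product → 0, so the limit = 3.

Final answer: 3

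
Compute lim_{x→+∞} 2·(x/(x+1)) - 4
Evaluate the dominant behaviour as x → +∞; each term tends to a finite value or vanishes.
Limit = -2.

Final answer: -2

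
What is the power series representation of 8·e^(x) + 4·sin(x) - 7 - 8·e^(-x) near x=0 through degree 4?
2·x^3 + 20·x - 7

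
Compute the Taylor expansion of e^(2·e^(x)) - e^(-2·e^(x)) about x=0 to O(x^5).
x^4·(e^(-2)/4 + 47·e^(2)/12) + x^3·(-e^(-2)/3 + 11·e^(2)/3) + x^2·(-e^(-2) + 3·e^(2)) + x·(2·e^(-2) + 2·e^(2)) - e^(-2) + e^(2)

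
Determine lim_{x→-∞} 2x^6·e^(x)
This is a 0·∞ indeterminate form at x → -∞.
Rewrite the product as 2x^6 / e^(-x) (an ∞/∞ form) and apply L'Hôpital, or use the standard hierarchy e^(|x|) ≫ |x^6| as x → -∞.
The indeterminate product → 0, so the limit = 0.

Final answer: 0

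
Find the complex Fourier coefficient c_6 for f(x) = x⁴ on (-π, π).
Compute the real Fourier coefficients first: a_6 = -1/27 + 2·π^2/9, b_6 = 0.
Then c_6 = (a_6 − i·b_6)/2 = -1/54 + π^2/9.

Final answer: -1/54 + π^2/9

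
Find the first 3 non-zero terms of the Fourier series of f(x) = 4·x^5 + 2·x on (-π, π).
(-160·π^2 + 8·π^4 + 964)·sin(x) + (-4·π^4 - 32 + 20·π^2)·sin(2·x) + (-160·π^2/27 + 428/81 + 8·π^4/3)·sin(3·x)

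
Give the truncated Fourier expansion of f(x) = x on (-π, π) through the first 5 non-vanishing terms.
2·sin(x) - sin(2·x) + 2·sin(3·x)/3 - sin(4·x)/2 + 2·sin(5·x)/5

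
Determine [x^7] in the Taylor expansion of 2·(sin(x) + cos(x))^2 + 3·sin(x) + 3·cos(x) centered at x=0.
Expand to order 7: 2·(sin(x) + cos(x))^2 + 3·sin(x) + 3·cos(x) = -37·x^7/720 - x^6/240 + 67·x^5/120 + x^4/8 - 19·x^3/6 - 3·x^2/2 + 7·x + 5 + O(x^8).
The coefficient of x^7 is -37/720.

Final answer: -37/720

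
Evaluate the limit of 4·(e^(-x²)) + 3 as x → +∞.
Evaluate the dominant behaviour as x → +∞; each term tends to a finite value or vanishes.
Limit = 3.

Final answer: 3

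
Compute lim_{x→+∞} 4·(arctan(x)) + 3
Evaluate the dominant behaviour as x → +∞; each term tends to a finite value or vanishes.
Limit = 3 + 2·π.

Final answer: 3 + 2·π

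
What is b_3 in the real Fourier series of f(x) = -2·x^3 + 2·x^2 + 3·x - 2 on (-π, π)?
b_3 = (1/π) ∫_{-π}^{π} f(x)·sin(3x) dx.
Evaluate the integral (use parity and integration by parts as needed): b_3 = 26/9 - 4·π^2/3.

Final answer: 26/9 - 4·π^2/3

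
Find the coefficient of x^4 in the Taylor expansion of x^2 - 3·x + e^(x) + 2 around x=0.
Expand to order 4: x^2 - 3·x + e^(x) + 2 = x^4/24 + x^3/6 + 3·x^2/2 - 2·x + 3 + O(x^5).
The coefficient of x^4 is 1/24.

Final answer: 1/24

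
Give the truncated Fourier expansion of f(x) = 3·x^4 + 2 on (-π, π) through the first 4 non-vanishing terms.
(144 - 24·π^2)·cos(x) + (-9 + 6·π^2)·cos(2·x) + (16/9 - 8·π^2/3)·cos(3·x) + 2 + 3·π^4/5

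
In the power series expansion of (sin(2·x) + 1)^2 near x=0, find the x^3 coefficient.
Expand to order 3: (sin(2·x) + 1)^2 = -8·x^3/3 + 4·x^2 + 4·x + 1 + O(x^4).
The coefficient of x^3 is -8/3.

Final answer: -8/3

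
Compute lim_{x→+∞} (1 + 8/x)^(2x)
As x → +∞: write (1 + 8/x)^(2x) = ((1 + 8/x)^x)^2 → (e^8)^2 = e^16.
Limit = e^(16).

Final answer: e^(16)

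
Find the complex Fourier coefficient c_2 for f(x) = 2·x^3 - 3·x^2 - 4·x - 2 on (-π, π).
Compute the real Fourier coefficients first: a_2 = -3, b_2 = 7 - 2·π^2.
Then c_2 = (a_2 − i·b_2)/2 = -3/2 - 7·i/2 + i·π^2.

Final answer: -3/2 - 7·i/2 + i·π^2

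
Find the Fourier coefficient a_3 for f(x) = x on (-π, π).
a_3 = (1/π) ∫_{-π}^{π} f(x)·cos(3x) dx.
Evaluate the integral (use parity and integration by parts as needed): a_3 = 0.

Final answer: 0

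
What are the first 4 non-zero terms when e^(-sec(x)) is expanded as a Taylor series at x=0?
-x^6·e^(-1)/720 - x^4·e^(-1)/12 - x^2·e^(-1)/2 + e^(-1)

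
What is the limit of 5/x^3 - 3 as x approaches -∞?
Evaluate the dominant behaviour as x → -∞; each term tends to a finite value or vanishes.
Limit = -3.

Final answer: -3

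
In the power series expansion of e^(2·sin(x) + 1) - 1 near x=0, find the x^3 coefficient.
Expand to order 3: e^(2·sin(x) + 1) - 1 = e·x^3 + 2·e·x^2 + 2·e·x - 1 + e + O(x^4).
The coefficient of x^3 is e.

Final answer: e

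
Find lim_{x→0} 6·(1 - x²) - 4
Direct substitution at x = 0 gives 2.

Final answer: 2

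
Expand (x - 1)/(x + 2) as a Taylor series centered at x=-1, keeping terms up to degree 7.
-2 + 3·(x + 1) - 3·(x + 1)^2 + 3·(x + 1)^3 - 3·(x + 1)^4 + 3·(x + 1)^5 - 3·(x + 1)^6 + 3·(x + 1)^7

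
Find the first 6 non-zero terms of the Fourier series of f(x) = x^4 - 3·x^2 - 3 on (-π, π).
(60 - 8·π^2)·cos(x) + (-6 + 2·π^2)·cos(2·x) + (52/27 - 8·π^2/9)·cos(3·x) + (-15/16 + π^2/2)·cos(4·x) + (348/625 - 8·π^2/25)·cos(5·x) - π^2 - 3 + π^4/5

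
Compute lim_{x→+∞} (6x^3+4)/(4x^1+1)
This is an ∞/∞ indeterminate form as x → +∞.
Divide numerator and denominator by x^3 and let the lower-order terms vanish; the numerator's degree 3 exceeds the denominator's degree 1, so the quotient diverges.
Limit = ∞.

Final answer: ∞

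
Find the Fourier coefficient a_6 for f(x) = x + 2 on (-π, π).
a_6 = (1/π) ∫_{-π}^{π} f(x)·cos(6x) dx.
Evaluate the integral (use parity and integration by parts as needed): a_6 = 0.

Final answer: 0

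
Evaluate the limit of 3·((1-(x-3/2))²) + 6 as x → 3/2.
Direct substitution at x = 3/2 gives 9.

Final answer: 9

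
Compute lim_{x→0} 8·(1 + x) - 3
Direct substitution at x = 0 gives 5.

Final answer: 5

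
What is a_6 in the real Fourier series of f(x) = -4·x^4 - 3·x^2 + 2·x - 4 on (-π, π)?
a_6 = (1/π) ∫_{-π}^{π} f(x)·cos(6x) dx.
Evaluate the integral (use parity and integration by parts as needed): a_6 = -8·π^2/9 - 5/27.

Final answer: -8·π^2/9 - 5/27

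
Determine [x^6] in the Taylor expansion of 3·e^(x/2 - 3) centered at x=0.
Expand to order 6: 3·e^(x/2 - 3) = x^6·e^(-3)/15360 + x^5·e^(-3)/1280 + x^4·e^(-3)/128 + x^3·e^(-3)/16 + 3·x^2·e^(-3)/8 + 3·x·e^(-3)/2 + 3·e^(-3) + O(x^7).
The coefficient of x^6 is e^(-3)/15360.

Final answer: e^(-3)/15360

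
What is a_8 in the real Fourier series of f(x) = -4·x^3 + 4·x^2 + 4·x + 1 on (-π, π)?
a_8 = (1/π) ∫_{-π}^{π} f(x)·cos(8x) dx.
Evaluate the integral (use parity and integration by parts as needed): a_8 = 1/4.

Final answer: 1/4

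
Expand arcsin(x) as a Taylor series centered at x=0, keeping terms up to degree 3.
x^3/6 + x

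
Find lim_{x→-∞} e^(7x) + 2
Evaluate the dominant behaviour as x → -∞; each term tends to a finite value or vanishes.
Limit = 2.

Final answer: 2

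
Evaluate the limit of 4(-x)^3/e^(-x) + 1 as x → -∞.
The quotient is an ∞/∞ indeterminate form as x → -∞.
Compare growth rates of the dominant terms (exponentials ≫ polynomials ≫ logarithms), or apply L'Hôpital's rule; the quotient → 0.
Adding the constant: 0 + 1 = 1. Limit = 1.

Final answer: 1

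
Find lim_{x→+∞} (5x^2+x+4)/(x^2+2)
This is an ∞/∞ indeterminate form as x → +∞.
Divide numerator and denominator by x^2 and let the lower-order terms vanish; the leading terms give 5/1 = 5.
Limit = 5.

Final answer: 5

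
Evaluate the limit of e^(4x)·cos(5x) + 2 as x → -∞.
Evaluate the dominant behaviour as x → -∞; each term tends to a finite value or vanishes.
Limit = 2.

Final answer: 2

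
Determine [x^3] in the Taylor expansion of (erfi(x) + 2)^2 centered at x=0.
Expand to order 3: (erfi(x) + 2)^2 = 8·x^3/(3·√(π)) + 4·x^2/π + 8·x/√(π) + 4 + O(x^4).
The coefficient of x^3 is 8/(3·√(π)).

Final answer: 8/(3·√(π))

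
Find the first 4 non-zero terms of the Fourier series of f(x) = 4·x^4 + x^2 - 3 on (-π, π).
(188 - 32·π^2)·cos(x) + (-11 + 8·π^2)·cos(2·x) + (52/27 - 32·π^2/9)·cos(3·x) - 3 + π^2/3 + 4·π^4/5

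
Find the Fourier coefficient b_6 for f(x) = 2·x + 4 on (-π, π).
b_6 = (1/π) ∫_{-π}^{π} f(x)·sin(6x) dx.
Evaluate the integral (use parity and integration by parts as needed): b_6 = -2/3.

Final answer: -2/3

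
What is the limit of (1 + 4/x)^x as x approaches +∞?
As x → +∞: this is the defining limit (1 + 4/x)^x → e^4.
Limit = e^(4).

Final answer: e^(4)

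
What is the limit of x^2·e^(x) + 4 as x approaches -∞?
The product is a 0·∞ indeterminate form at x → -∞.
Rewrite the product as x^2 / e^(-x) (an ∞/∞ form) and apply L'Hôpital, or use the standard hierarchy e^(|x|) ≫ |x^2| as x → -∞.
The indeterminate product → 0, so the limit = 4.

Final answer: 4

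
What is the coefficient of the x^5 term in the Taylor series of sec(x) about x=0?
Expand to order 5: sec(x) = 5·x^4/24 + x^2/2 + 1 + O(x^6).
The coefficient of x^5 is 0.

Final answer: 0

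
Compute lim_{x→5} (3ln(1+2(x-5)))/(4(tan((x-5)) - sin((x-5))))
Both numerator and denominator → 0 as x → 5; this is a 0/0 indeterminate form.
Expand each to leading order near x = 5: numerator ~ 6·(x - 5), denominator ~ 2·(x - 5)^3.
The limit of the ratio is ∞.

Final answer: ∞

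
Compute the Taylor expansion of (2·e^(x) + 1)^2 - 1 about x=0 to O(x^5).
17·x^4/6 + 6·x^3 + 10·x^2 + 12·x + 8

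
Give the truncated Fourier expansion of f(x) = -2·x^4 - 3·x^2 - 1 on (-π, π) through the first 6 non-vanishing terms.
(-84 + 16·π^2)·cos(x) + (3 - 4·π^2)·cos(2·x) + (4/27 + 16·π^2/9)·cos(3·x) + (-π^2 - 3/8)·cos(4·x) + (204/625 + 16·π^2/25)·cos(5·x) - 2·π^4/5 - π^2 - 1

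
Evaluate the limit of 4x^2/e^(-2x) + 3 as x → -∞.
The quotient is an ∞/∞ indeterminate form as x → -∞.
Compare growth rates of the dominant terms (exponentials ≫ polynomials ≫ logarithms), or apply L'Hôpital's rule; the quotient → 0.
Adding the constant: 0 + 3 = 3. Limit = 3.

Final answer: 3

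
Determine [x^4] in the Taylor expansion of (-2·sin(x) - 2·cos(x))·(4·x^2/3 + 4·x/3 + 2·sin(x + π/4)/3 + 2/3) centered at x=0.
Expand to order 4: (-2·sin(x) - 2·cos(x))·(4·x^2/3 + 4·x/3 + 2·sin(x + π/4)/3 + 2/3) = 31·x^4/18 + x^3·(-10/9 + 8·√(2)/9) - 14·x^2/3 + x·(-4 - 4·√(2)/3) - 4/3 - 2·√(2)/3 + O(x^5).
The coefficient of x^4 is 31/18.

Final answer: 31/18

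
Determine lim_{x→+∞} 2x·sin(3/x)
As x → +∞: let u = 3/x → 0⁺; then 2·x·sin(3/x) = 2·3·sin(u)/u → 2·3·1 = 6.
Limit = 6.

Final answer: 6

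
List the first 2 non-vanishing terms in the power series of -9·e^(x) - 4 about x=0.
-9·x - 13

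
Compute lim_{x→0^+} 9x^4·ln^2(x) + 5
The product is a 0·∞ indeterminate form at x → 0⁺.
Rewrite the product as 9·ln^2(x) / x^(-4) and apply L'Hôpital, or use the standard hierarchy x^(-4) ≫ |ln x|^2 as x → 0⁺.
The indeterminate product → 0, so the limit = 5.

Final answer: 5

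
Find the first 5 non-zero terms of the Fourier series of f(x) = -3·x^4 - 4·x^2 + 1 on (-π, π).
(-128 + 24·π^2)·cos(x) + (5 - 6·π^2)·cos(2·x) + 8·π^2·cos(3·x)/3 + (-3·π^2/2 - 7/16)·cos(4·x) - 3·π^4/5 - 4·π^2/3 + 1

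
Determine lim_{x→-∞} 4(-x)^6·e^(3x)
This is a 0·∞ indeterminate form at x → -∞.
Rewrite the product as 4(-x)^6 / e^(-3x) (an ∞/∞ form) and apply L'Hôpital, or use the standard hierarchy e^(3|x|) ≫ |(-x)^6| as x → -∞.
The indeterminate product → 0, so the limit = 0.

Final answer: 0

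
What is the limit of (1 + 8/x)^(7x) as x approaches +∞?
As x → +∞: write (1 + 8/x)^(7x) = ((1 + 8/x)^x)^7 → (e^8)^7 = e^56.
Limit = e^(56).

Final answer: e^(56)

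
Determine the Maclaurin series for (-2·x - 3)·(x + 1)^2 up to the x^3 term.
-2·x^3 - 7·x^2 - 8·x - 3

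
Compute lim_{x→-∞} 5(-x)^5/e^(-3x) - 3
The quotient is an ∞/∞ indeterminate form as x → -∞.
Compare growth rates of the dominant terms (exponentials ≫ polynomials ≫ logarithms), or apply L'Hôpital's rule; the quotient → 0.
Adding the constant: 0 - 3 = -3. Limit = -3.

Final answer: -3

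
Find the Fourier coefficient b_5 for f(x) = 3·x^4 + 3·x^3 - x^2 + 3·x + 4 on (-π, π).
b_5 = (1/π) ∫_{-π}^{π} f(x)·sin(5x) dx.
Evaluate the integral (use parity and integration by parts as needed): b_5 = 114/125 + 6·π^2/5.

Final answer: 114/125 + 6·π^2/5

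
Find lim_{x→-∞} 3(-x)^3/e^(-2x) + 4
The quotient is an ∞/∞ indeterminate form as x → -∞.
Compare growth rates of the dominant terms (exponentials ≫ polynomials ≫ logarithms), or apply L'Hôpital's rule; the quotient → 0.
Adding the constant: 0 + 4 = 4. Limit = 4.

Final answer: 4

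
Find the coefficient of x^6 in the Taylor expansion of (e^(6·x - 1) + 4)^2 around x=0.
Expand to order 6: (e^(6·x - 1) + 4)^2 = x^6·(648·e^(-1)/(5·(e^(-1) + 4)) + 20088·e^(-2)/(5·(e^(-1) + 4)^2))·(e^(-1) + 4)^2 + x^5·(648·e^(-1)/(5·(e^(-1) + 4)) + 1944·e^(-2)/(e^(-1) + 4)^2)·(e^(-1) + 4)^2 + x^4·(756·e^(-2)/(e^(-1) + 4)^2 + 108·e^(-1)/(e^(-1) + 4))·(e^(-1) + 4)^2 + x^3·(216·e^(-2)/(e^(-1) + 4)^2 + 72·e^(-1)/(e^(-1) + 4))·(e^(-1) + 4)^2 + x^2·(36·e^(-2)/(e^(-1) + 4)^2 + 36·e^(-1)/(e^(-1) + 4))·(e^(-1) + 4)^2 + 12·x·(e^(-1) + 4)·e^(-1) + (e^(-1) + 4)^2 + O(x^7).
The coefficient of x^6 is (648·e^(-1)/(5·(e^(-1) + 4)) + 20088·e^(-2)/(5·(e^(-1) + 4)^2))·(e^(-1) + 4)^2.

Final answer: (648·e^(-1)/(5·(e^(-1) + 4)) + 20088·e^(-2)/(5·(e^(-1) + 4)^2))·(e^(-1) + 4)^2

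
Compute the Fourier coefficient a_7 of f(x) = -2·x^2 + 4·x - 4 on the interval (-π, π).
a_7 = (1/π) ∫_{-π}^{π} f(x)·cos(7x) dx.
Evaluate the integral (use parity and integration by parts as needed): a_7 = 8/49.

Final answer: 8/49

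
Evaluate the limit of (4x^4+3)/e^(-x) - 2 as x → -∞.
The quotient is an ∞/∞ indeterminate form as x → -∞.
Compare growth rates of the dominant terms (exponentials ≫ polynomials ≫ logarithms), or apply L'Hôpital's rule; the quotient → 0.
Adding the constant: 0 - 2 = -2. Limit = -2.

Final answer: -2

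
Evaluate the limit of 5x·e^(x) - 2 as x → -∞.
The product is a 0·∞ indeterminate form at x → -∞.
Rewrite the product as 5x / e^(-x) (an ∞/∞ form) and apply L'Hôpital, or use the standard hierarchy e^(|x|) ≫ |x| as x → -∞.
The indeterminate product → 0, so the limit = -2.

Final answer: -2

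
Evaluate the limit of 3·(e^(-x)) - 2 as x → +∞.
Evaluate the dominant behaviour as x → +∞; each term tends to a finite value or vanishes.
Limit = -2.

Final answer: -2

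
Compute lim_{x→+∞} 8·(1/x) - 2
Evaluate the dominant behaviour as x → +∞; each term tends to a finite value or vanishes.
Limit = -2.

Final answer: -2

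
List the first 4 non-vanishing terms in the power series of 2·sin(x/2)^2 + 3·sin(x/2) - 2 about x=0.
-x^3/16 + x^2/2 + 3·x/2 - 2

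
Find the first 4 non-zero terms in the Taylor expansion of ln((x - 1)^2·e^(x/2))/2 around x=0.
-x^4/4 - x^3/3 - x^2/2 - 3·x/4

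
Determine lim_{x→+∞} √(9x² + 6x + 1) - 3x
As x → +∞: multiply by the conjugate to get (6x+1)/(√(9x²+6x+1)+3x); the denominator ~ 6x, so the limit is 6/6 = 1.
Limit = 1.

Final answer: 1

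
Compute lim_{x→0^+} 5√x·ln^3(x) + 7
The product is a 0·∞ indeterminate form at x → 0⁺.
Rewrite the product as 5·ln^3(x) / x^(-1/2) and apply L'Hôpital, or use the standard hierarchy x^(-1/2) ≫ |ln x|^3 as x → 0⁺.
The indeterminate product → 0, so the limit = 7.

Final answer: 7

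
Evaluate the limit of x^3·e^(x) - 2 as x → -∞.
The product is a 0·∞ indeterminate form at x → -∞.
Rewrite the product as x^3 / e^(-x) (an ∞/∞ form) and apply L'Hôpital, or use the standard hierarchy e^(|x|) ≫ |x^3| as x → -∞.
The indeterminate product → 0, so the limit = -2.

Final answer: -2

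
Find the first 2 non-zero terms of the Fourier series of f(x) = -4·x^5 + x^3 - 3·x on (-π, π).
(-978 - 8·π^4 + 162·π^2)·sin(x) + (-21·π^2 + 69/2 + 4·π^4)·sin(2·x)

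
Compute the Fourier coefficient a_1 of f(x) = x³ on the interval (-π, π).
a_1 = (1/π) ∫_{-π}^{π} f(x)·cos(1x) dx.
Evaluate the integral (use parity and integration by parts as needed): a_1 = 0.

Final answer: 0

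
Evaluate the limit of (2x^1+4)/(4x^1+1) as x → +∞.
This is an ∞/∞ indeterminate form as x → +∞.
Divide numerator and denominator by x and let the lower-order terms vanish; the leading terms give 2/4 = 1/2.
Limit = 1/2.

Final answer: 1/2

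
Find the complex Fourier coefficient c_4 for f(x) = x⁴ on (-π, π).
Compute the real Fourier coefficients first: a_4 = -3/16 + π^2/2, b_4 = 0.
Then c_4 = (a_4 − i·b_4)/2 = -3/32 + π^2/4.

Final answer: -3/32 + π^2/4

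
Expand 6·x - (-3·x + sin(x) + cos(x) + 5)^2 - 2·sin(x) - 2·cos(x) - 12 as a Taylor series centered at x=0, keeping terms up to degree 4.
-3·x^4/2 + x^3/3 + 3·x^2 + 28·x - 50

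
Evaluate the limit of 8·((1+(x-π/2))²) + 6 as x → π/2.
Direct substitution at x = π/2 gives 14.

Final answer: 14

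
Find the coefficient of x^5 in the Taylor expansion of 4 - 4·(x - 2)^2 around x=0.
Expand to order 5: 4 - 4·(x - 2)^2 = -4·x^2 + 16·x - 12 + O(x^6).
The coefficient of x^5 is 0.

Final answer: 0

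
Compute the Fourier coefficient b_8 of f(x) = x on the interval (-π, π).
b_8 = (1/π) ∫_{-π}^{π} f(x)·sin(8x) dx.
Evaluate the integral (use parity and integration by parts as needed): b_8 = -1/4.

Final answer: -1/4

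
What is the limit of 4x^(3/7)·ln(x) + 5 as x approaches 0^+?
The product is a 0·∞ indeterminate form at x → 0⁺.
Rewrite the product as 4·ln(x) / x^(-3/7) and apply L'Hôpital, or use the standard hierarchy x^(-3/7) ≫ |ln x| as x → 0⁺.
The indeterminate product → 0, so the limit = 5.

Final answer: 5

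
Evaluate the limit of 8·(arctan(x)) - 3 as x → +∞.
Evaluate the dominant behaviour as x → +∞; each term tends to a finite value or vanishes.
Limit = -3 + 4·π.

Final answer: -3 + 4·π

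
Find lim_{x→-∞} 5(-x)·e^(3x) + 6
The product is a 0·∞ indeterminate form at x → -∞.
Rewrite the product as 5(-x) / e^(-3x) (an ∞/∞ form) and apply L'Hôpital, or use the standard hierarchy e^(3|x|) ≫ |(-x)| as x → -∞.
The indeterminate product → 0, so the limit = 6.

Final answer: 6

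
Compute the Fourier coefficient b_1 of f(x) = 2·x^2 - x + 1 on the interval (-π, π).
b_1 = (1/π) ∫_{-π}^{π} f(x)·sin(1x) dx.
Evaluate the integral (use parity and integration by parts as needed): b_1 = -2.

Final answer: -2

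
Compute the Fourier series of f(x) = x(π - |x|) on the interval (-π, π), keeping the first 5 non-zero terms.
8·sin(x)/π + 8·sin(3·x)/(27·π) + 8·sin(5·x)/(125·π) + 8·sin(7·x)/(343·π) + 8·sin(9·x)/(729·π)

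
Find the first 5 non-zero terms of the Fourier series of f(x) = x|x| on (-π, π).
(-8 + 2·π^2)·sin(x)/π - π·sin(2·x) + (-8 + 18·π^2)·sin(3·x)/(27·π) - π·sin(4·x)/2 + (-8 + 50·π^2)·sin(5·x)/(125·π)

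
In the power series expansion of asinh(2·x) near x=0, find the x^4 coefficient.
Expand to order 4: asinh(2·x) = -4·x^3/3 + 2·x + O(x^5).
The coefficient of x^4 is 0.

Final answer: 0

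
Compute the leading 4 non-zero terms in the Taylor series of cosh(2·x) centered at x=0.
4·x^6/45 + 2·x^4/3 + 2·x^2 + 1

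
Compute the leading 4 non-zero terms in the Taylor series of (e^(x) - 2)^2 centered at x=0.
x^4/2 + 2·x^3/3 - 2·x + 1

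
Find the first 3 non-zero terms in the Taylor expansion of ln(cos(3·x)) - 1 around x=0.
-27·x^4/4 - 9·x^2/2 - 1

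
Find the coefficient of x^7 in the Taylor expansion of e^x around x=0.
Expand to order 7: e^x = x^7/5040 + x^6/720 + x^5/120 + x^4/24 + x^3/6 + x^2/2 + x + 1 + O(x^8).
The coefficient of x^7 is 1/5040.

Final answer: 1/5040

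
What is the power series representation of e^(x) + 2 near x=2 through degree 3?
2 + e^(2) + e^(2)·(x - 2) + e^(2)·(x - 2)^2/2 + e^(2)·(x - 2)^3/6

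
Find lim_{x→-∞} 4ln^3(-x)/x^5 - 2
The quotient is an ∞/∞ indeterminate form as x → -∞.
Compare growth rates of the dominant terms (exponentials ≫ polynomials ≫ logarithms), or apply L'Hôpital's rule; the quotient → 0.
Adding the constant: 0 - 2 = -2. Limit = -2.

Final answer: -2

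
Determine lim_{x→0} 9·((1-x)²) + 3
Direct substitution at x = 0 gives 12.

Final answer: 12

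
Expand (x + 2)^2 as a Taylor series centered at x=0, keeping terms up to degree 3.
x^2 + 4·x + 4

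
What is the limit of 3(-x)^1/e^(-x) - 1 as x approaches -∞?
The quotient is an ∞/∞ indeterminate form as x → -∞.
Compare growth rates of the dominant terms (exponentials ≫ polynomials ≫ logarithms), or apply L'Hôpital's rule; the quotient → 0.
Adding the constant: 0 - 1 = -1. Limit = -1.

Final answer: -1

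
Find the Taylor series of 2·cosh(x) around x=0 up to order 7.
x^6/360 + x^4/12 + x^2 + 2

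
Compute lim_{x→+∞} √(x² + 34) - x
This is an ∞ − ∞ indeterminate form.
Multiply and divide by the conjugate √(x²+34) + x; the x² terms cancel, leaving 34/(√(x²+34)+x) → 0.
Limit = 0.

Final answer: 0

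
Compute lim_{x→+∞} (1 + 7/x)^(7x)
As x → +∞: write (1 + 7/x)^(7x) = ((1 + 7/x)^x)^7 → (e^7)^7 = e^49.
Limit = e^(49).

Final answer: e^(49)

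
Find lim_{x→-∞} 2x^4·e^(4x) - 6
The product is a 0·∞ indeterminate form at x → -∞.
Rewrite the product as 2x^4 / e^(-4x) (an ∞/∞ form) and apply L'Hôpital, or use the standard hierarchy e^(4|x|) ≫ |x^4| as x → -∞.
The indeterminate product → 0, so the limit = -6.

Final answer: -6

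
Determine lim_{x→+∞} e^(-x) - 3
Evaluate the dominant behaviour as x → +∞; each term tends to a finite value or vanishes.
Limit = -3.

Final answer: -3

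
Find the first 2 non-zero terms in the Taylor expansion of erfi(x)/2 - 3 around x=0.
x/√(π) - 3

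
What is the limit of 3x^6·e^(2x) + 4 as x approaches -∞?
The product is a 0·∞ indeterminate form at x → -∞.
Rewrite the product as 3x^6 / e^(-2x) (an ∞/∞ form) and apply L'Hôpital, or use the standard hierarchy e^(2|x|) ≫ |x^6| as x → -∞.
The indeterminate product → 0, so the limit = 4.

Final answer: 4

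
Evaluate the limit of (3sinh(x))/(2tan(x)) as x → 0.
Both numerator and denominator → 0 as x → 0; this is a 0/0 indeterminate form.
Expand each to leading order near x = 0: numerator ~ 3·x, denominator ~ 2·x.
The limit of the ratio is 3/2.

Final answer: 3/2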